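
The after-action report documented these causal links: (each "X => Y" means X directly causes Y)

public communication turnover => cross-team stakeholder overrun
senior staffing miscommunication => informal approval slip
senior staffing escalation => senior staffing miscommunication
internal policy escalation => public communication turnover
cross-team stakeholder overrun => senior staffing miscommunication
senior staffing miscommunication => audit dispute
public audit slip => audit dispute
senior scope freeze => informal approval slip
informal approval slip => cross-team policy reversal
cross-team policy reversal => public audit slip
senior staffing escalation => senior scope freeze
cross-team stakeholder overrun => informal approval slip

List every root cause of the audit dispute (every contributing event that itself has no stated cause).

Tracing upstream from the audit dispute: the audit dispute ← the senior staffing miscommunication ← the cross-team stakeholder overrun ← the public communication turnover ← the internal policy escalation.
A separate upstream branch: the audit dispute ← the senior staffing miscommunication ← the senior staffing escalation.
Each of those chain origins has no stated cause.

the internal policy escalation, the senior staffing escalation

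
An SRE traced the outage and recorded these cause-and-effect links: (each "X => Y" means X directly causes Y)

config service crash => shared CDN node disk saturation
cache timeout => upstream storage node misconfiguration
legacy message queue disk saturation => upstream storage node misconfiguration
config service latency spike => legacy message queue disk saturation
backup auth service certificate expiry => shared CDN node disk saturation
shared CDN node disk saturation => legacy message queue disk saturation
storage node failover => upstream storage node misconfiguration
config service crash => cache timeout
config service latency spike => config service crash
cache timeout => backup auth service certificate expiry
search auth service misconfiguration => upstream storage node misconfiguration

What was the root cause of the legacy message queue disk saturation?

Tracing upstream from the legacy message queue disk saturation: the legacy message queue disk saturation ← the config service latency spike.
The config service latency spike has no stated cause, so it is the root.

the config service latency spike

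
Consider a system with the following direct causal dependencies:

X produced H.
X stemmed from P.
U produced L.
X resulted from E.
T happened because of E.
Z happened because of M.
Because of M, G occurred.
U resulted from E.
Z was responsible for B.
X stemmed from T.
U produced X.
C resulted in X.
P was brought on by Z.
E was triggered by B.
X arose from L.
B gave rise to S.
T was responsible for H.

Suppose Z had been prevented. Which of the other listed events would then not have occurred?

B, E, L, P, S, T, U

Downstream of Z: P, B, E, U, S, L, T, X, H.
Of those, still caused via another path: X, H.
The remainder have no surviving cause.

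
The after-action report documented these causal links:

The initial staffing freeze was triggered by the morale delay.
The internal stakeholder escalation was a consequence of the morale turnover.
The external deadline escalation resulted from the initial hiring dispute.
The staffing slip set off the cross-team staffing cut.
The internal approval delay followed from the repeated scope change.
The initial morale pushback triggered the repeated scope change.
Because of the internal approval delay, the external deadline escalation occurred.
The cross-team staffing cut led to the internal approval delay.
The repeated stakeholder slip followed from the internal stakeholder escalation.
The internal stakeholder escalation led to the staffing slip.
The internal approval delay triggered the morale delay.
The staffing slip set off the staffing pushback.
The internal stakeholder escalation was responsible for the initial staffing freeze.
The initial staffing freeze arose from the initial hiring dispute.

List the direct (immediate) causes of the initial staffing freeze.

the initial hiring dispute, the internal stakeholder escalation, the morale delay

Upstream contributors include the initial morale pushback, the morale turnover, the repeated scope change, the staffing slip, the cross-team staffing cut, the internal approval delay, but only the initial hiring dispute, the internal stakeholder escalation, the morale delay feed directly into the initial staffing freeze.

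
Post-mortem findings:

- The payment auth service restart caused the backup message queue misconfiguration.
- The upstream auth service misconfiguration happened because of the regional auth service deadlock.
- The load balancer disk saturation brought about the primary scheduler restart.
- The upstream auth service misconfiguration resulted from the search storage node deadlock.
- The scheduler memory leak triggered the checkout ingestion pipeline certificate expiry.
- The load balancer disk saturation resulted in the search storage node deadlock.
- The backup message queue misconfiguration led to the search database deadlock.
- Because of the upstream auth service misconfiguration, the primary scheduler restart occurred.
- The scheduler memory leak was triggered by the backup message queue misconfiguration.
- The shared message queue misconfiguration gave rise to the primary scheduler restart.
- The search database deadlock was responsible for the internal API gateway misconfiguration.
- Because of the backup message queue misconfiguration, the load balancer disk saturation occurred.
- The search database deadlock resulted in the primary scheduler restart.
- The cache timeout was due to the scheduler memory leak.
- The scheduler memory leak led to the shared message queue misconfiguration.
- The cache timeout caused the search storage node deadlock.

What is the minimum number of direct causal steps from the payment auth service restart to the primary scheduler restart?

Shortest chain: the payment auth service restart → the backup message queue misconfiguration → the load balancer disk saturation → the primary scheduler restart.

3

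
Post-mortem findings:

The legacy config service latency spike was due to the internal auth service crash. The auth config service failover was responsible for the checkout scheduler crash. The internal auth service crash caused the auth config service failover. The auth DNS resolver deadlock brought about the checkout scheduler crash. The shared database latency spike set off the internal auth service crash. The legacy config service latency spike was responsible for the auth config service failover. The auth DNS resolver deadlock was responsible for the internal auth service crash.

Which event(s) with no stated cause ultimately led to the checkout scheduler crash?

the auth DNS resolver deadlock, the shared database latency spike

Tracing upstream from the checkout scheduler crash: the checkout scheduler crash ← the auth DNS resolver deadlock.
A separate upstream branch: the checkout scheduler crash ← the auth config service failover ← the internal auth service crash ← the shared database latency spike.
Each of those chain origins has no stated cause.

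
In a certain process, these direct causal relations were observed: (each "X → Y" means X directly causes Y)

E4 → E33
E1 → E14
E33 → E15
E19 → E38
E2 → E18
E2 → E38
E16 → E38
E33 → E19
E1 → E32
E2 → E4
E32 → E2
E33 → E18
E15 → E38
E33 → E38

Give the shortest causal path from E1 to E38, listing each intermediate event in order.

E1 → E32
E32 → E2
E2 → E38
Length: 3 steps.

E1 → E32 → E2 → E38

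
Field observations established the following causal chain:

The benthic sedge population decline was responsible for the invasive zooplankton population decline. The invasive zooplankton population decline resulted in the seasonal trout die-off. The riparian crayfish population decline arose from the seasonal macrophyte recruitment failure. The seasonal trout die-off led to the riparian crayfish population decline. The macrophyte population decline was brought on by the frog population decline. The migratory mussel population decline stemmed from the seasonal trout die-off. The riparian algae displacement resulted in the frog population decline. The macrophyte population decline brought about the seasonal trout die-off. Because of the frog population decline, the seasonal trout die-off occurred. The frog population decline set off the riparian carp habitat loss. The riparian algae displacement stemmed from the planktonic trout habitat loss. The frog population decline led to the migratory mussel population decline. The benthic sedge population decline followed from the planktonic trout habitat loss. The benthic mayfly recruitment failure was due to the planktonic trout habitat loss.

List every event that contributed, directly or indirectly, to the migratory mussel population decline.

the benthic sedge population decline, the frog population decline, the invasive zooplankton population decline, the macrophyte population decline, the planktonic trout habitat loss, the riparian algae displacement, the seasonal trout die-off

Immediate causes of the migratory mussel population decline: the frog population decline, the seasonal trout die-off.
Further upstream: the planktonic trout habitat loss, the riparian algae displacement, the benthic sedge population decline, the invasive zooplankton population decline, the macrophyte population decline.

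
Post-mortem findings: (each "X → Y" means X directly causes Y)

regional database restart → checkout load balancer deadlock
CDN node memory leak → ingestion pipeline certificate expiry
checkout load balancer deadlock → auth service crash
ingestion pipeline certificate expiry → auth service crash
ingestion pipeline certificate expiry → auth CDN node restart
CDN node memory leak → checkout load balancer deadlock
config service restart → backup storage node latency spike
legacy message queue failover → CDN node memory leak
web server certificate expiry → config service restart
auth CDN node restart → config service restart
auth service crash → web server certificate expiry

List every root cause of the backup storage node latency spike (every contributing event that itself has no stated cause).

Tracing upstream from the backup storage node latency spike: the backup storage node latency spike ← the config service restart ← the auth CDN node restart ← the ingestion pipeline certificate expiry ← the CDN node memory leak ← the legacy message queue failover.
A separate upstream branch: the backup storage node latency spike ← the config service restart ← the web server certificate expiry ← the auth service crash ← the checkout load balancer deadlock ← the regional database restart.
Each of those chain origins has no stated cause.

the legacy message queue failover, the regional database restart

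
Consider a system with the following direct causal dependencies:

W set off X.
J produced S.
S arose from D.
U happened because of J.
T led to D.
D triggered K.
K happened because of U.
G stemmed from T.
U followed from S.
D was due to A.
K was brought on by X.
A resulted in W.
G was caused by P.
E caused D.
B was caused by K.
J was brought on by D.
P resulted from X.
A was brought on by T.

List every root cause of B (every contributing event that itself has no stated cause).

Tracing upstream from B: B ← K ← D ← T.
A separate upstream branch: B ← K ← D ← E.
Each of those chain origins has no stated cause.

E, T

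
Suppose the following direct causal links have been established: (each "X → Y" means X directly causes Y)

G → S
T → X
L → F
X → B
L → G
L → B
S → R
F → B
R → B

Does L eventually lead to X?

No

L leads to G, S, F, R, B; X is not among them.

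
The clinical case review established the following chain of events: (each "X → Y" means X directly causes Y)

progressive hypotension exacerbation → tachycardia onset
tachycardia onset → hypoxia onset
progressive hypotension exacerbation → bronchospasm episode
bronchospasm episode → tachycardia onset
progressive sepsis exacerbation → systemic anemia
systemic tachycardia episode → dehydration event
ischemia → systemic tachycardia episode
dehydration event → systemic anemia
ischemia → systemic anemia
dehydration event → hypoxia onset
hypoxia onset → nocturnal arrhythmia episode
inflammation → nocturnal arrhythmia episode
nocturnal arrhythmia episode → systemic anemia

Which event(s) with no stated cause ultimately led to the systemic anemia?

the inflammation, the ischemia, the progressive hypotension exacerbation, the progressive sepsis exacerbation

Tracing upstream from the systemic anemia: the systemic anemia ← the nocturnal arrhythmia episode ← the inflammation.
A separate upstream branch: the systemic anemia ← the nocturnal arrhythmia episode ← the hypoxia onset ← the tachycardia onset ← the progressive hypotension exacerbation.
A separate upstream branch: the systemic anemia ← the ischemia.
A separate upstream branch: the systemic anemia ← the progressive sepsis exacerbation.
Each of those chain origins has no stated cause.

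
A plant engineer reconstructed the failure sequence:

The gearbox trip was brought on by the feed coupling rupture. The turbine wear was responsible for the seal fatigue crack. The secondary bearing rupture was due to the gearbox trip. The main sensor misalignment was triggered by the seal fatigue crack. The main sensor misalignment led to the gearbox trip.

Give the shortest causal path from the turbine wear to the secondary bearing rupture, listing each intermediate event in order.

the turbine wear → the seal fatigue crack → the main sensor misalignment → the gearbox trip → the secondary bearing rupture

the turbine wear → the seal fatigue crack
the seal fatigue crack → the main sensor misalignment
the main sensor misalignment → the gearbox trip
the gearbox trip → the secondary bearing rupture
Length: 4 steps.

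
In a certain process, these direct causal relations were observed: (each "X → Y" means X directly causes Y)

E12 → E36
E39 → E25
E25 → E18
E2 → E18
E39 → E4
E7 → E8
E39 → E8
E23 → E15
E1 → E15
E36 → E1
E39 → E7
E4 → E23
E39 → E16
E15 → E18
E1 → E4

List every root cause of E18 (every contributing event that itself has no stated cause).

E12, E2, E39

Tracing upstream from E18: E18 ← E2.
A separate upstream branch: E18 ← E15 ← E1 ← E36 ← E12.
A separate upstream branch: E18 ← E25 ← E39.
Each of those chain origins has no stated cause.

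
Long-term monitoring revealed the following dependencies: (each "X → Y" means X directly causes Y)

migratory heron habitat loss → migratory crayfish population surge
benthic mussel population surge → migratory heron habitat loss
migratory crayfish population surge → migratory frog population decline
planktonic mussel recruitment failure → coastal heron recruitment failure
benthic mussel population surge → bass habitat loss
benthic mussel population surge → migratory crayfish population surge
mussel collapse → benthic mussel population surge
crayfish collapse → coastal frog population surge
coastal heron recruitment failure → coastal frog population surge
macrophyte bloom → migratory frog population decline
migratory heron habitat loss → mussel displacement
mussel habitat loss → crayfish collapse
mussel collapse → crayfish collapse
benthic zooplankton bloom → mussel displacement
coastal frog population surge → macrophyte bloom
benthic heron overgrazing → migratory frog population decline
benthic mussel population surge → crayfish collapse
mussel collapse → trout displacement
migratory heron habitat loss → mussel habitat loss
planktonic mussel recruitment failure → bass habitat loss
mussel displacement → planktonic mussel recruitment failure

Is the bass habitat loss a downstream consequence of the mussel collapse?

Yes

There is a causal chain: the mussel collapse → the benthic mussel population surge → the bass habitat loss.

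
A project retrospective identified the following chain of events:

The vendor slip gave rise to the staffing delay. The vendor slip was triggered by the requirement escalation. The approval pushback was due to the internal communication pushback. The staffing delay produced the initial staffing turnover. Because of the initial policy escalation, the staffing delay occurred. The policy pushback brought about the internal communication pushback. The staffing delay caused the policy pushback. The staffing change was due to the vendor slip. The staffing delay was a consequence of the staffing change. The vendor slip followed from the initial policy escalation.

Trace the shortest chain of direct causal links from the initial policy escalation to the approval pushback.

the initial policy escalation → the staffing delay → the policy pushback → the internal communication pushback → the approval pushback

the initial policy escalation → the staffing delay
the staffing delay → the policy pushback
the policy pushback → the internal communication pushback
the internal communication pushback → the approval pushback
Length: 4 steps.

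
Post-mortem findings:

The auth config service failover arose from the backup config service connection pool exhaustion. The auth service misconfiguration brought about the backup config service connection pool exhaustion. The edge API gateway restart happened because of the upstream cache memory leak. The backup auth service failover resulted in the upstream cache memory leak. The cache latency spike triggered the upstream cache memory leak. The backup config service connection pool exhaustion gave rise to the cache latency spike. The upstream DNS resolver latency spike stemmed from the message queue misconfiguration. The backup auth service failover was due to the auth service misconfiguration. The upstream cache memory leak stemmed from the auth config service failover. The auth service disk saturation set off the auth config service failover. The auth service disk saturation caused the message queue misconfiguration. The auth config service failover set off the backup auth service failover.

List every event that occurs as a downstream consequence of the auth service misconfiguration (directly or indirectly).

the auth config service failover, the backup auth service failover, the backup config service connection pool exhaustion, the cache latency spike, the edge API gateway restart, the upstream cache memory leak

Direct effects: the backup config service connection pool exhaustion, the backup auth service failover.
2 steps out: the auth config service failover, the cache latency spike, the upstream cache memory leak.
3 steps out: the edge API gateway restart.
Not reachable from it: the auth service disk saturation, the message queue misconfiguration, the upstream DNS resolver latency spike.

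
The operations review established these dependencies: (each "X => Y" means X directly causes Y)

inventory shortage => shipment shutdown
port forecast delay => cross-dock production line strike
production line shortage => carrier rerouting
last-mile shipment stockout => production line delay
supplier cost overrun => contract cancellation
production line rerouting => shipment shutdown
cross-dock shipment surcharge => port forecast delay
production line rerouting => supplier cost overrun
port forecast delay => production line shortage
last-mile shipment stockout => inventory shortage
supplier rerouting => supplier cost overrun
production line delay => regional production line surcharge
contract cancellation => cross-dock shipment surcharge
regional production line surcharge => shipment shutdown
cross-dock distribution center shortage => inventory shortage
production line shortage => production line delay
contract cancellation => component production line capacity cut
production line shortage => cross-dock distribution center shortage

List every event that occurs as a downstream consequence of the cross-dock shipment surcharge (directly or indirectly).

Direct effects: the port forecast delay.
2 steps out: the cross-dock production line strike, the production line shortage.
3 steps out: the cross-dock distribution center shortage, the production line delay, the carrier rerouting.
4 steps out: the inventory shortage, the regional production line surcharge.
5 steps out: the shipment shutdown.
Not reachable from it: the production line rerouting, the supplier rerouting, the supplier cost overrun, the last-mile shipment stockout, the contract cancellation, the component production line capacity cut.

the carrier rerouting, the cross-dock distribution center shortage, the cross-dock production line strike, the inventory shortage, the port forecast delay, the production line delay, the production line shortage, the regional production line surcharge, the shipment shutdown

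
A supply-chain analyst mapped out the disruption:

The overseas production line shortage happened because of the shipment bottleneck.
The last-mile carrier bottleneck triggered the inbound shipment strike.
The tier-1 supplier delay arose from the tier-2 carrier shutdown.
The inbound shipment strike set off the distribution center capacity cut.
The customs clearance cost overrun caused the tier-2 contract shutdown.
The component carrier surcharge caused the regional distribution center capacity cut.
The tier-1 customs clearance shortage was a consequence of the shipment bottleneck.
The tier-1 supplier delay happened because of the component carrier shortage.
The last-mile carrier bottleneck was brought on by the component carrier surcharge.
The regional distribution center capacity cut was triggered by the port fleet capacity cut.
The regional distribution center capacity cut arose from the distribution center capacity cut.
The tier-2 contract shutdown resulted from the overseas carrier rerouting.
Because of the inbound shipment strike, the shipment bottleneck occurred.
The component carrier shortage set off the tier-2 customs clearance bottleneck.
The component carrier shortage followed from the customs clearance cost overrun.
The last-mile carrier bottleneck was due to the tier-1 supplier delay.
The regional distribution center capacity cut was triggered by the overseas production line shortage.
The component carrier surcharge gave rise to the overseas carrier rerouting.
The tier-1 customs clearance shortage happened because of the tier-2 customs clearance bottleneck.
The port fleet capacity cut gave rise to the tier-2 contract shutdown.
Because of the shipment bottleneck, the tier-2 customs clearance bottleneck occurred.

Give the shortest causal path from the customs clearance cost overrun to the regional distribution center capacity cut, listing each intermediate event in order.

the customs clearance cost overrun → the component carrier shortage → the tier-1 supplier delay → the last-mile carrier bottleneck → the inbound shipment strike → the distribution center capacity cut → the regional distribution center capacity cut

the customs clearance cost overrun → the component carrier shortage
the component carrier shortage → the tier-1 supplier delay
the tier-1 supplier delay → the last-mile carrier bottleneck
the last-mile carrier bottleneck → the inbound shipment strike
the inbound shipment strike → the distribution center capacity cut
the distribution center capacity cut → the regional distribution center capacity cut
Length: 6 steps.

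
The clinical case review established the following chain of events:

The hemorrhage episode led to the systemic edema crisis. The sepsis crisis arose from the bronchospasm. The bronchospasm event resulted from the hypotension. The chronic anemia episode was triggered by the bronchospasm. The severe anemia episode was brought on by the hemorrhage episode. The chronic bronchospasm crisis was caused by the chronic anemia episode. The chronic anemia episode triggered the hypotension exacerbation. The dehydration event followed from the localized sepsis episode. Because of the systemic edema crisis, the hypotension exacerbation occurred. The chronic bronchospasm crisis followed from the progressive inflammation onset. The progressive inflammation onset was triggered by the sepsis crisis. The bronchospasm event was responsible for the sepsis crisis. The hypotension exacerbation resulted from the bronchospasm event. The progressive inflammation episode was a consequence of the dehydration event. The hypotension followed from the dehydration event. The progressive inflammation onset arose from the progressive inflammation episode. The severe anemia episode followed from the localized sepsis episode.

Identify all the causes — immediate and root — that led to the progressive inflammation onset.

Immediate causes of the progressive inflammation onset: the progressive inflammation episode, the sepsis crisis.
Further upstream: the bronchospasm, the localized sepsis episode, the dehydration event, the hypotension, the bronchospasm event.

the bronchospasm, the bronchospasm event, the dehydration event, the hypotension, the localized sepsis episode, the progressive inflammation episode, the sepsis crisis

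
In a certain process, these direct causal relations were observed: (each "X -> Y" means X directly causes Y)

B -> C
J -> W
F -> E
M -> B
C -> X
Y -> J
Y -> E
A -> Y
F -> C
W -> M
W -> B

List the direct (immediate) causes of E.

F, Y

Upstream contributors include A, but only F, Y feed directly into E.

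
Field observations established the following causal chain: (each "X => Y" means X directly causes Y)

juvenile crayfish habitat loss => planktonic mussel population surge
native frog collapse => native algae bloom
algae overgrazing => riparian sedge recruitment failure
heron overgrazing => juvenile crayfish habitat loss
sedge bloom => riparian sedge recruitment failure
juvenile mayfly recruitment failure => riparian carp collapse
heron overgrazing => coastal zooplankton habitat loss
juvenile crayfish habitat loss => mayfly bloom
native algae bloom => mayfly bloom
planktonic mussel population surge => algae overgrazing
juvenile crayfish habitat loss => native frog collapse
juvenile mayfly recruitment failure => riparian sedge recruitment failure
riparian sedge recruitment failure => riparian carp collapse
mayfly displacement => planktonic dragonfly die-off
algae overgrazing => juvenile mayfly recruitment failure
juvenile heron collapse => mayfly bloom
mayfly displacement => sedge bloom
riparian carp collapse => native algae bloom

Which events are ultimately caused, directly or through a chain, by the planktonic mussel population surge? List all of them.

Direct effects: the algae overgrazing.
2 steps out: the juvenile mayfly recruitment failure, the riparian sedge recruitment failure.
3 steps out: the riparian carp collapse.
4 steps out: the native algae bloom.
5 steps out: the mayfly bloom.
Not reachable from it: the heron overgrazing, the coastal zooplankton habitat loss, the juvenile crayfish habitat loss, the mayfly displacement, the sedge bloom, the planktonic dragonfly die-off, the juvenile heron collapse, the native frog collapse.

the algae overgrazing, the juvenile mayfly recruitment failure, the mayfly bloom, the native algae bloom, the riparian carp collapse, the riparian sedge recruitment failure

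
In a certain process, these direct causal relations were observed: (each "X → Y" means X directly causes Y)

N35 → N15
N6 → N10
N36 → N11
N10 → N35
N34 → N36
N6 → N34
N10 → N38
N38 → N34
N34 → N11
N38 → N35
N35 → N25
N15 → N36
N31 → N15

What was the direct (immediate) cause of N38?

N10

Upstream contributors include N6, but only N10 feeds directly into N38.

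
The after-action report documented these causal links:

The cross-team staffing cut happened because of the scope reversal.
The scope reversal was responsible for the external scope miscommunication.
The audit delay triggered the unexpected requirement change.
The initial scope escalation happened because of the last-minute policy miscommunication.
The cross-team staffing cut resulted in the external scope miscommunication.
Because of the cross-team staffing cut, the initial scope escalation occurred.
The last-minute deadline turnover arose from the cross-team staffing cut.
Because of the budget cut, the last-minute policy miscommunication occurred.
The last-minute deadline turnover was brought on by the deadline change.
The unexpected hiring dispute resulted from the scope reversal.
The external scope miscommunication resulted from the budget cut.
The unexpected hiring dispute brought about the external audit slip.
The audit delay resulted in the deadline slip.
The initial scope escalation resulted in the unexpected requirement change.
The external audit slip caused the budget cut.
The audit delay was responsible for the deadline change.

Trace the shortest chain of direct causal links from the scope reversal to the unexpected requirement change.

the scope reversal → the cross-team staffing cut
the cross-team staffing cut → the initial scope escalation
the initial scope escalation → the unexpected requirement change
Length: 3 steps.

the scope reversal → the cross-team staffing cut → the initial scope escalation → the unexpected requirement change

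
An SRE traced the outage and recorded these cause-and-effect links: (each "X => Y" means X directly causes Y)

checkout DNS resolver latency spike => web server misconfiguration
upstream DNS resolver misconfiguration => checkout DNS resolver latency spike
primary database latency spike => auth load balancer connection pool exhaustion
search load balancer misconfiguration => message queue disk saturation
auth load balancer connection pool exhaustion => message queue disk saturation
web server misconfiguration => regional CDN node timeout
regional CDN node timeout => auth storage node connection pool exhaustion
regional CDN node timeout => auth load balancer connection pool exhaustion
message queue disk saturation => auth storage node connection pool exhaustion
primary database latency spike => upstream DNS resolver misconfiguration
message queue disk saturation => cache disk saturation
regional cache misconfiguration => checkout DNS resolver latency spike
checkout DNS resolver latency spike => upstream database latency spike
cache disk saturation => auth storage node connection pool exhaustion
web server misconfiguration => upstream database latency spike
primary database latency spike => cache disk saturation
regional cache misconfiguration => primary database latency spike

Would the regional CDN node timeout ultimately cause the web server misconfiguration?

The regional CDN node timeout leads to the auth load balancer connection pool exhaustion, the message queue disk saturation, the cache disk saturation, the auth storage node connection pool exhaustion; the web server misconfiguration is not among them.

No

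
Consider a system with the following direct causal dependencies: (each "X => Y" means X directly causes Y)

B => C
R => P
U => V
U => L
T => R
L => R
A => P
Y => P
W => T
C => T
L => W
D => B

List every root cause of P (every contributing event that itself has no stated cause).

A, D, U, Y

Tracing upstream from P: P ← R ← T ← C ← B ← D.
A separate upstream branch: P ← R ← L ← U.
A separate upstream branch: P ← Y.
A separate upstream branch: P ← A.
Each of those chain origins has no stated cause.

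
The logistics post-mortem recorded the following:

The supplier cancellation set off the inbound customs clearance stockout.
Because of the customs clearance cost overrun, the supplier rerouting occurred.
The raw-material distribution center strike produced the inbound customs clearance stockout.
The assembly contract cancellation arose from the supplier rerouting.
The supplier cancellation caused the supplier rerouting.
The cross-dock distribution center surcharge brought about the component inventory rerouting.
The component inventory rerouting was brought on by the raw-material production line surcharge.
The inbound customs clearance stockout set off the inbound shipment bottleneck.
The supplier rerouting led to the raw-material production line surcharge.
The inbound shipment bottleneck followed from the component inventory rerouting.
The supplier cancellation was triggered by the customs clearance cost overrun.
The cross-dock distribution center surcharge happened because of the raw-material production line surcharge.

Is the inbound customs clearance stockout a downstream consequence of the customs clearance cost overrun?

There is a causal chain: the customs clearance cost overrun → the supplier cancellation → the inbound customs clearance stockout.

Yes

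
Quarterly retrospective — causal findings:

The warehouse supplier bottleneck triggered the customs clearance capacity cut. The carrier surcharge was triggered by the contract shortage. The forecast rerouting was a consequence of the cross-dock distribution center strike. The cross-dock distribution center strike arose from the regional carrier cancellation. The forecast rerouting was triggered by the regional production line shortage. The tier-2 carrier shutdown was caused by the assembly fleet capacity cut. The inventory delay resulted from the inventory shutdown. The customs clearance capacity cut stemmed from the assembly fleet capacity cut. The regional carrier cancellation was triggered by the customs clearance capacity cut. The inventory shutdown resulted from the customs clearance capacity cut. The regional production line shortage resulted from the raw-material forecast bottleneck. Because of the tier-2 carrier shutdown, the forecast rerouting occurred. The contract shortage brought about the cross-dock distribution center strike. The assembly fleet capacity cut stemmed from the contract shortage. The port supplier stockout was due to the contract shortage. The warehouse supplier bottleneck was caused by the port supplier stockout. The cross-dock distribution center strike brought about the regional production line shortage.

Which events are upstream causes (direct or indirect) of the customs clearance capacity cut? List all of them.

Immediate causes of the customs clearance capacity cut: the assembly fleet capacity cut, the warehouse supplier bottleneck.
Further upstream: the contract shortage, the port supplier stockout.

the assembly fleet capacity cut, the contract shortage, the port supplier stockout, the warehouse supplier bottleneck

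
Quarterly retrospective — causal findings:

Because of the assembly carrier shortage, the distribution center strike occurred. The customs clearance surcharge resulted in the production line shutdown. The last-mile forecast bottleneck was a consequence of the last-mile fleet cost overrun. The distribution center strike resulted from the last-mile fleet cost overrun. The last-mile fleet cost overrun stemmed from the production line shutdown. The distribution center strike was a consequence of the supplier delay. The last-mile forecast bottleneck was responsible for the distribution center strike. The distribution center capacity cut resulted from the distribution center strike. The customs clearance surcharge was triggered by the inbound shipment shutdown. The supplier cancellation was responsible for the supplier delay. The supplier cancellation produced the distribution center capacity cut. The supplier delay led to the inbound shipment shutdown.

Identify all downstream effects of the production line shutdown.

Direct effects: the last-mile fleet cost overrun.
2 steps out: the last-mile forecast bottleneck, the distribution center strike.
3 steps out: the distribution center capacity cut.
Not reachable from it: the supplier cancellation, the supplier delay, the assembly carrier shortage, the inbound shipment shutdown, the customs clearance surcharge.

the distribution center capacity cut, the distribution center strike, the last-mile fleet cost overrun, the last-mile forecast bottleneck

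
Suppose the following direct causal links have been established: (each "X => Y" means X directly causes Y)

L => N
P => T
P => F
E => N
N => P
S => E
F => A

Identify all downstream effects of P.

Direct effects: F, T.
2 steps out: A.
Not reachable from it: S, L, E, N.

A, F, T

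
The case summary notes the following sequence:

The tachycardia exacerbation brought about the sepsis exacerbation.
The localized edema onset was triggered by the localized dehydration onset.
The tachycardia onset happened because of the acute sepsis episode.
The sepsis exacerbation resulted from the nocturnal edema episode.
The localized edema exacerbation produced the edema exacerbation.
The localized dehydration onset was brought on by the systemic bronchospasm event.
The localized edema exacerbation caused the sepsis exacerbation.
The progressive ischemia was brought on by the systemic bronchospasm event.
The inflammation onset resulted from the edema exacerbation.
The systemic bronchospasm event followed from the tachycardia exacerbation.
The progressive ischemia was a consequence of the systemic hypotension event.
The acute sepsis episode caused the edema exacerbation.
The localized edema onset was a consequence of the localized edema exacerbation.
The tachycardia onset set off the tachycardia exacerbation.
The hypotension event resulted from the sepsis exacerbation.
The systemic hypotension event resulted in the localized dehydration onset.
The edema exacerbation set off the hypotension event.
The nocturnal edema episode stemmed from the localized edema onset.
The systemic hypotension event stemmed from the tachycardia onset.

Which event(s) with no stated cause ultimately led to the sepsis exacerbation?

Tracing upstream from the sepsis exacerbation: the sepsis exacerbation ← the tachycardia exacerbation ← the tachycardia onset ← the acute sepsis episode.
A separate upstream branch: the sepsis exacerbation ← the localized edema exacerbation.
Each of those chain origins has no stated cause.

the acute sepsis episode, the localized edema exacerbation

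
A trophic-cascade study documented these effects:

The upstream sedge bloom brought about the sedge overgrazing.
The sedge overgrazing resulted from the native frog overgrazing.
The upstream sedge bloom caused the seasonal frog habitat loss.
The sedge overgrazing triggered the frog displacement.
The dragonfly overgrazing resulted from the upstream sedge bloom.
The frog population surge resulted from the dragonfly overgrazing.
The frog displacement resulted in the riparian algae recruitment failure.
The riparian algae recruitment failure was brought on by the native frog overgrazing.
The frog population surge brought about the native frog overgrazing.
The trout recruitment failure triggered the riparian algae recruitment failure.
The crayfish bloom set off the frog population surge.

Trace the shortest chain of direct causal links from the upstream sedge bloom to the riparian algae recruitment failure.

the upstream sedge bloom → the sedge overgrazing → the frog displacement → the riparian algae recruitment failure

the upstream sedge bloom → the sedge overgrazing
the sedge overgrazing → the frog displacement
the frog displacement → the riparian algae recruitment failure
Length: 3 steps.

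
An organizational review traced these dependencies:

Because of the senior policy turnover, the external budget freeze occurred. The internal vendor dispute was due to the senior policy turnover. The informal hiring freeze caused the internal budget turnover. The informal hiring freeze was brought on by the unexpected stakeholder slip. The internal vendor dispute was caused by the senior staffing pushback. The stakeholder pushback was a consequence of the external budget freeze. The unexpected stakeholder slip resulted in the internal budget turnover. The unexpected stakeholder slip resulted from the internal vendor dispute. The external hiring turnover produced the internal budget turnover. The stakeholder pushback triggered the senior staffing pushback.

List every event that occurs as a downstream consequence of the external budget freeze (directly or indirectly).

Direct effects: the stakeholder pushback.
2 steps out: the senior staffing pushback.
3 steps out: the internal vendor dispute.
4 steps out: the unexpected stakeholder slip.
5 steps out: the informal hiring freeze, the internal budget turnover.
Not reachable from it: the senior policy turnover, the external hiring turnover.

the informal hiring freeze, the internal budget turnover, the internal vendor dispute, the senior staffing pushback, the stakeholder pushback, the unexpected stakeholder slip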